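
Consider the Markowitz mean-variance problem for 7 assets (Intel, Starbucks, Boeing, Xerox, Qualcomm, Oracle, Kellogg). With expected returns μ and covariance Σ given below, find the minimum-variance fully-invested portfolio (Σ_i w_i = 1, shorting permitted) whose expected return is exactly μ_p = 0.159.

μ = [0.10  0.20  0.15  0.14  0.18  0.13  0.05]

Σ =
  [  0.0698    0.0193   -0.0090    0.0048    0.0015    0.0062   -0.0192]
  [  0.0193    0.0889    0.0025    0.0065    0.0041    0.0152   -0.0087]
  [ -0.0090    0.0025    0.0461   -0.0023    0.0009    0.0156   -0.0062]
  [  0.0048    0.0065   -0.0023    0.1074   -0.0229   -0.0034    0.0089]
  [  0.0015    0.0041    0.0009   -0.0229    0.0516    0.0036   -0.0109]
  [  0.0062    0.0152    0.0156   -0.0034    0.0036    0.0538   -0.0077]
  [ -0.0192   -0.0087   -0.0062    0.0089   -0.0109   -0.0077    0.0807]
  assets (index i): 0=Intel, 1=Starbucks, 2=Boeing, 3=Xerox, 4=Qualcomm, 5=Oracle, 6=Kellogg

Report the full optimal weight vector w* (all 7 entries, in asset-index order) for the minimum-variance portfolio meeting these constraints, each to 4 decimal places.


0.0409  0.1525  0.2311  0.1528  0.3443  0.0307  0.0477

p=Σ⁻¹μ = [1.6844  1.4614  3.4686  2.0462  4.5122  0.9050  1.9145]
q=Σ⁻¹𝟙 = [20.2786  4.4418  25.2437  13.0481  27.9369  9.9106  22.9145]
a=μᵀp=2.293041  b=𝟙ᵀp=15.992234  c=𝟙ᵀq=123.774030  D=ac−b²=28.067410
λ₁=(c·0.159−b)/D = (123.774030·0.159−15.992234)/28.067410 = 0.131392
λ₂=(a−b·0.159)/D = (2.293041−15.992234·0.159)/28.067410 = -0.008897
w* = 0.131392·p + -0.008897·q:
  w_0 = 0.131392·1.6844 + -0.008897·20.2786 = 0.0409  (Intel)
  w_1 = 0.131392·1.4614 + -0.008897·4.4418 = 0.1525  (Starbucks)
  w_2 = 0.131392·3.4686 + -0.008897·25.2437 = 0.2311  (Boeing)
  w_3 = 0.131392·2.0462 + -0.008897·13.0481 = 0.1528  (Xerox)
  w_4 = 0.131392·4.5122 + -0.008897·27.9369 = 0.3443  (Qualcomm)
  w_5 = 0.131392·0.9050 + -0.008897·9.9106 = 0.0307  (Oracle)
  w_6 = 0.131392·1.9145 + -0.008897·22.9145 = 0.0477  (Kellogg)
Σw_i=1.0000  μᵀw=0.1590
σ²=wᵀΣw=λ₁·μ_p+λ₂ = 0.131392·0.159 + -0.008897 = 0.011994 ≈ 0.0120


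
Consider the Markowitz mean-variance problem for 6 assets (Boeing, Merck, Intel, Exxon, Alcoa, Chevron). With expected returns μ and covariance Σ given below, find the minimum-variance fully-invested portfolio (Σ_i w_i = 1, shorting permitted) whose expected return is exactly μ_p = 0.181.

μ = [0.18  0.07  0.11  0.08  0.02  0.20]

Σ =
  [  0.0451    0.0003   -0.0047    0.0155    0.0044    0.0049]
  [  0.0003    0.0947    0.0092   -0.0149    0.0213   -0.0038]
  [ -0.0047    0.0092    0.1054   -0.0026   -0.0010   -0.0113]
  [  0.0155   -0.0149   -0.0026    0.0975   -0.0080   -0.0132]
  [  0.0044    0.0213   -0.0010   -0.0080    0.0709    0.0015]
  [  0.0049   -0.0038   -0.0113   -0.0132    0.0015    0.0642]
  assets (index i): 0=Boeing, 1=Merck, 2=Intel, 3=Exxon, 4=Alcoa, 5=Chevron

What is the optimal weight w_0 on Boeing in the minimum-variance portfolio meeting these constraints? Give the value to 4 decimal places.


0.4398

x=Σ⁻¹μ = [3.4889  0.8899  1.5012  0.8831  -0.1518  3.3510]
y=Σ⁻¹𝟙 = [15.5912  9.6245  11.8643  13.1444  11.4838  19.4785]
a=μᵀx=1.593225  b=𝟙ᵀx=9.962141  c=𝟙ᵀy=81.186676  D=ac−b²=30.104387
λ₁=(c·0.181−b)/D = (81.186676·0.181−9.962141)/30.104387 = 0.157208
λ₂=(a−b·0.181)/D = (1.593225−9.962141·0.181)/30.104387 = -0.006973
w* = 0.157208·x + -0.006973·y:
  w_0 = 0.157208·3.4889 + -0.006973·15.5912 = 0.4398  (Boeing)
  w_1 = 0.157208·0.8899 + -0.006973·9.6245 = 0.0728  (Merck)
  w_2 = 0.157208·1.5012 + -0.006973·11.8643 = 0.1533  (Intel)
  w_3 = 0.157208·0.8831 + -0.006973·13.1444 = 0.0472  (Exxon)
  w_4 = 0.157208·-0.1518 + -0.006973·11.4838 = -0.1039  (Alcoa)
  w_5 = 0.157208·3.3510 + -0.006973·19.4785 = 0.3910  (Chevron)
Σw_i=1.0000  μᵀw=0.1810
σ²=wᵀΣw=λ₁·μ_p+λ₂ = 0.157208·0.181 + -0.006973 = 0.021481 ≈ 0.0215


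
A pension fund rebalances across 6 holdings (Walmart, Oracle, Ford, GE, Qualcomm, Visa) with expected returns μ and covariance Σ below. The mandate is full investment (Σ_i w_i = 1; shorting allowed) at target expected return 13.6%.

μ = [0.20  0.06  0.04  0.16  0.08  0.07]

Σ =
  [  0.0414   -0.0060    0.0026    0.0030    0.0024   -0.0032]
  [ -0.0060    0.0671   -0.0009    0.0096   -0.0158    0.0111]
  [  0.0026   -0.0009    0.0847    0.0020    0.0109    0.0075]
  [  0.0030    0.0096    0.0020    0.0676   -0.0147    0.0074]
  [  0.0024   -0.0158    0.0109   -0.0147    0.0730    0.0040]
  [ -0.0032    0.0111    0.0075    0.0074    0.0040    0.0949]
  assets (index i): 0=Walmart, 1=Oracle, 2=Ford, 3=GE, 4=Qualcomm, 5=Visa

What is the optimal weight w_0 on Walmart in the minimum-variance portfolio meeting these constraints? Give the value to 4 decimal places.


0.3824

p=Σ⁻¹μ = [4.7965  1.3037  0.0293  2.2714  1.6461  0.4980]
q=Σ⁻¹𝟙 = [24.7666  18.3692  7.9801  14.0544  18.1298  6.7332]
a=μᵀp=1.568675  b=𝟙ᵀp=10.545097  c=𝟙ᵀq=90.033373  D=ac−b²=30.033983
λ₁=(c·0.136−b)/D = (90.033373·0.136−10.545097)/30.033983 = 0.056584
λ₂=(a−b·0.136)/D = (1.568675−10.545097·0.136)/30.033983 = 0.004480
w* = 0.056584·p + 0.004480·q:
  w_0 = 0.056584·4.7965 + 0.004480·24.7666 = 0.3824  (Walmart)
  w_1 = 0.056584·1.3037 + 0.004480·18.3692 = 0.1561  (Oracle)
  w_2 = 0.056584·0.0293 + 0.004480·7.9801 = 0.0374  (Ford)
  w_3 = 0.056584·2.2714 + 0.004480·14.0544 = 0.1915  (GE)
  w_4 = 0.056584·1.6461 + 0.004480·18.1298 = 0.1744  (Qualcomm)
  w_5 = 0.056584·0.4980 + 0.004480·6.7332 = 0.0583  (Visa)
Σw_i=1.0000  μᵀw=0.1360
σ²=wᵀΣw=λ₁·μ_p+λ₂ = 0.056584·0.136 + 0.004480 = 0.012175 ≈ 0.0122


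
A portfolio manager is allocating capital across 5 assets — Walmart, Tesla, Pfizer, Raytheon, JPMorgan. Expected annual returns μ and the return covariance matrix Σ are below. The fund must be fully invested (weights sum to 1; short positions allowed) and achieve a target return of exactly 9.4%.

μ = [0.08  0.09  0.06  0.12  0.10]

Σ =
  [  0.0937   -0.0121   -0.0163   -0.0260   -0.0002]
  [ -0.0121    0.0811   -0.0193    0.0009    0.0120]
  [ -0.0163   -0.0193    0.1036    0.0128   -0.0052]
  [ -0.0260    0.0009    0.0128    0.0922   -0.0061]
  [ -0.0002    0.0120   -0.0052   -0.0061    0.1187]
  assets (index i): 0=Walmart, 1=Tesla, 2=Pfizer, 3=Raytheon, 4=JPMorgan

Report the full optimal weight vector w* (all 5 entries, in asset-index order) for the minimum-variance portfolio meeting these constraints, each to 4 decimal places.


x=Σ⁻¹μ = [1.6732  1.4432  0.9449  1.6828  0.8273]
y=Σ⁻¹𝟙 = [19.5403  17.3468  14.5483  14.7029  8.0968]
a=μᵀx=0.605102  b=𝟙ᵀx=6.571365  c=𝟙ᵀy=74.235151  D=ac−b²=1.736999
λ₁=(c·0.094−b)/D = (74.235151·0.094−6.571365)/1.736999 = 0.234162
λ₂=(a−b·0.094)/D = (0.605102−6.571365·0.094)/1.736999 = -0.007258
w* = 0.234162·x + -0.007258·y:
  w_0 = 0.234162·1.6732 + -0.007258·19.5403 = 0.2500  (Walmart)
  w_1 = 0.234162·1.4432 + -0.007258·17.3468 = 0.2120  (Tesla)
  w_2 = 0.234162·0.9449 + -0.007258·14.5483 = 0.1157  (Pfizer)
  w_3 = 0.234162·1.6828 + -0.007258·14.7029 = 0.2873  (Raytheon)
  w_4 = 0.234162·0.8273 + -0.007258·8.0968 = 0.1349  (JPMorgan)
Σw_i=1.0000  μᵀw=0.0940
σ²=wᵀΣw=λ₁·μ_p+λ₂ = 0.234162·0.094 + -0.007258 = 0.014754 ≈ 0.0148

0.2500  0.2120  0.1157  0.2873  0.1349


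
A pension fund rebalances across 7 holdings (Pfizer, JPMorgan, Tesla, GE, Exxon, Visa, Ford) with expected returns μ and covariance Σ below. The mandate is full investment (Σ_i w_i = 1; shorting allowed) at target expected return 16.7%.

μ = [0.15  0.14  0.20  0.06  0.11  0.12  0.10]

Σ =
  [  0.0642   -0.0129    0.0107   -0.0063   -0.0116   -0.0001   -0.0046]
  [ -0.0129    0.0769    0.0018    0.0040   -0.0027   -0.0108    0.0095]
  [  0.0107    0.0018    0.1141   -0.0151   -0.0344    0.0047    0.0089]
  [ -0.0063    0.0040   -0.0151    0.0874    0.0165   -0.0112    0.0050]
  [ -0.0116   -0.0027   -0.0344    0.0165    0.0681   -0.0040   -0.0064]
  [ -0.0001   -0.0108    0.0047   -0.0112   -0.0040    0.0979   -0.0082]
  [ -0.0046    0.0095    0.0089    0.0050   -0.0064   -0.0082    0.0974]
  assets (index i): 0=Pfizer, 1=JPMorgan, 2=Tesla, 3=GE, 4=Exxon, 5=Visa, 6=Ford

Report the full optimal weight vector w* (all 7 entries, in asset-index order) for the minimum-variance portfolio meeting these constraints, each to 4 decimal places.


p=Σ⁻¹μ = [3.2185  2.4990  2.4113  0.7169  3.5057  1.7023  1.0515]
q=Σ⁻¹𝟙 = [23.2948  17.6463  14.0624  11.1816  25.6181  14.7329  10.7107]
a=μᵀp=2.052946  b=𝟙ᵀp=15.105074  c=𝟙ᵀq=117.246694  D=ac−b²=12.537842
λ₁=(c·0.167−b)/D = (117.246694·0.167−15.105074)/12.537842 = 0.356929
λ₂=(a−b·0.167)/D = (2.052946−15.105074·0.167)/12.537842 = -0.037455
w* = 0.356929·p + -0.037455·q:
  w_0 = 0.356929·3.2185 + -0.037455·23.2948 = 0.2763  (Pfizer)
  w_1 = 0.356929·2.4990 + -0.037455·17.6463 = 0.2310  (JPMorgan)
  w_2 = 0.356929·2.4113 + -0.037455·14.0624 = 0.3340  (Tesla)
  w_3 = 0.356929·0.7169 + -0.037455·11.1816 = -0.1629  (GE)
  w_4 = 0.356929·3.5057 + -0.037455·25.6181 = 0.2918  (Exxon)
  w_5 = 0.356929·1.7023 + -0.037455·14.7329 = 0.0558  (Visa)
  w_6 = 0.356929·1.0515 + -0.037455·10.7107 = -0.0259  (Ford)
Σw_i=1.0000  μᵀw=0.1670
σ²=wᵀΣw=λ₁·μ_p+λ₂ = 0.356929·0.167 + -0.037455 = 0.022152 ≈ 0.0222

0.2763  0.2310  0.3340  -0.1629  0.2918  0.0558  -0.0259


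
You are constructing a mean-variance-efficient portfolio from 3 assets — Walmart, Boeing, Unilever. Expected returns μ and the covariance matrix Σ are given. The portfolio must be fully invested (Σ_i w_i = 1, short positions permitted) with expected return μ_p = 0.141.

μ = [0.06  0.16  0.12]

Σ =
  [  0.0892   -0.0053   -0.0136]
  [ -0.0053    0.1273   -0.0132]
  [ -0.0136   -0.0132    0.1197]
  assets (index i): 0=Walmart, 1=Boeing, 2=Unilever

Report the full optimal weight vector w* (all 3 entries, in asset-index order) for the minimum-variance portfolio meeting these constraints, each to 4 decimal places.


0.0339  0.5759  0.3902

x=Σ⁻¹μ = [0.9508  1.4279  1.2680]
y=Σ⁻¹𝟙 = [13.4453  9.5491  10.9349]
a=μᵀx=0.437680  b=𝟙ᵀx=3.646762  c=𝟙ᵀy=33.929322  D=ac−b²=1.551314
λ₁=(c·0.141−b)/D = (33.929322·0.141−3.646762)/1.551314 = 0.733103
λ₂=(a−b·0.141)/D = (0.437680−3.646762·0.141)/1.551314 = -0.049322
w* = 0.733103·x + -0.049322·y:
  w_0 = 0.733103·0.9508 + -0.049322·13.4453 = 0.0339  (Walmart)
  w_1 = 0.733103·1.4279 + -0.049322·9.5491 = 0.5759  (Boeing)
  w_2 = 0.733103·1.2680 + -0.049322·10.9349 = 0.3902  (Unilever)
Σw_i=1.0000  μᵀw=0.1410
σ²=wᵀΣw=λ₁·μ_p+λ₂ = 0.733103·0.141 + -0.049322 = 0.054046 ≈ 0.0540


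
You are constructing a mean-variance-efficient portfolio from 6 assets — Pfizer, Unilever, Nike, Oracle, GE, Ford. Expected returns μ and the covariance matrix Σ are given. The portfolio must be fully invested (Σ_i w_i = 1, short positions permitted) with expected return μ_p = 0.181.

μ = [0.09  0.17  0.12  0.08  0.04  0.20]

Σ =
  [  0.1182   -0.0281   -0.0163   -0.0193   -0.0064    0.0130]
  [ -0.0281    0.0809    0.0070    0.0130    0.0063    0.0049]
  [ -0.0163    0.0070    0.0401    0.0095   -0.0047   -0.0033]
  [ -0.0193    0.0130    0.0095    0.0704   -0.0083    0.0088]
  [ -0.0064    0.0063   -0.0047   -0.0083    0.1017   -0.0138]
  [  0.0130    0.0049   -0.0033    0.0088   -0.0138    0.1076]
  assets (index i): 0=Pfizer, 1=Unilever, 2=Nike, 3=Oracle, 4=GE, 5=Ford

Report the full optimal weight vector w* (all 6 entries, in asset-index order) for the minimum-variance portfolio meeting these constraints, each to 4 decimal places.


g=Σ⁻¹μ = [1.6939  2.1277  3.3960  0.6308  0.8090  1.7135]
h=Σ⁻¹𝟙 = [17.3814  12.1720  28.9845  13.4040  13.7176  8.1914]
a=μᵀg=1.347218  b=𝟙ᵀg=10.371017  c=𝟙ᵀh=93.850964  D=ac−b²=18.879769
λ₁=(c·0.181−b)/D = (93.850964·0.181−10.371017)/18.879769 = 0.350428
λ₂=(a−b·0.181)/D = (1.347218−10.371017·0.181)/18.879769 = -0.028069
w* = 0.350428·g + -0.028069·h:
  w_0 = 0.350428·1.6939 + -0.028069·17.3814 = 0.1057  (Pfizer)
  w_1 = 0.350428·2.1277 + -0.028069·12.1720 = 0.4040  (Unilever)
  w_2 = 0.350428·3.3960 + -0.028069·28.9845 = 0.3765  (Nike)
  w_3 = 0.350428·0.6308 + -0.028069·13.4040 = -0.1552  (Oracle)
  w_4 = 0.350428·0.8090 + -0.028069·13.7176 = -0.1015  (GE)
  w_5 = 0.350428·1.7135 + -0.028069·8.1914 = 0.3705  (Ford)
Σw_i=1.0000  μᵀw=0.1810
σ²=wᵀΣw=λ₁·μ_p+λ₂ = 0.350428·0.181 + -0.028069 = 0.035359 ≈ 0.0354

0.1057  0.4040  0.3765  -0.1552  -0.1015  0.3705


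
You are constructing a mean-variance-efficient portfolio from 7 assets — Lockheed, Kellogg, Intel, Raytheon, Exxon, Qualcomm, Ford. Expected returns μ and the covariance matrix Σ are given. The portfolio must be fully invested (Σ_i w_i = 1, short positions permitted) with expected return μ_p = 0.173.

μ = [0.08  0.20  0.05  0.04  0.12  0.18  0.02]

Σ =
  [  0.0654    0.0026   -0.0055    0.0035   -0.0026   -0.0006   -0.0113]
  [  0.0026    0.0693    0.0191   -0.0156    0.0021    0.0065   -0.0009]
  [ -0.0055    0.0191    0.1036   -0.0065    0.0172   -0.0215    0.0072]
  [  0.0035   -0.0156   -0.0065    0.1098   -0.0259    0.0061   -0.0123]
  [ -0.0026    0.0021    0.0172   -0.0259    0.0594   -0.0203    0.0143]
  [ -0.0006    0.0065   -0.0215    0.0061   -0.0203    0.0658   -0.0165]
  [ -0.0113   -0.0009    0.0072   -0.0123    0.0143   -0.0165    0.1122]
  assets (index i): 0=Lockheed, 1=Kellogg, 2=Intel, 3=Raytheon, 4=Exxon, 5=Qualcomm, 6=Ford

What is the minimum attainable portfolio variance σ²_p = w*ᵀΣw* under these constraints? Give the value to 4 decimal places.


0.0200

x=Σ⁻¹μ = [1.3414  2.6271  0.2839  1.4316  3.6656  3.7178  0.5527]
y=Σ⁻¹𝟙 = [18.2723  11.6723  9.7160  17.3282  28.4017  27.6951  12.5757]
a=μᵀx=1.824308  b=𝟙ᵀx=13.620008  c=𝟙ᵀy=125.661237  D=ac−b²=43.740247
λ₁=(c·0.173−b)/D = (125.661237·0.173−13.620008)/43.740247 = 0.185627
λ₂=(a−b·0.173)/D = (1.824308−13.620008·0.173)/43.740247 = -0.012162
w* = 0.185627·x + -0.012162·y:
  w_0 = 0.185627·1.3414 + -0.012162·18.2723 = 0.0268  (Lockheed)
  w_1 = 0.185627·2.6271 + -0.012162·11.6723 = 0.3457  (Kellogg)
  w_2 = 0.185627·0.2839 + -0.012162·9.7160 = -0.0655  (Intel)
  w_3 = 0.185627·1.4316 + -0.012162·17.3282 = 0.0550  (Raytheon)
  w_4 = 0.185627·3.6656 + -0.012162·28.4017 = 0.3350  (Exxon)
  w_5 = 0.185627·3.7178 + -0.012162·27.6951 = 0.3533  (Qualcomm)
  w_6 = 0.185627·0.5527 + -0.012162·12.5757 = -0.0503  (Ford)
Σw_i=1.0000  μᵀw=0.1730
σ²=wᵀΣw=λ₁·μ_p+λ₂ = 0.185627·0.173 + -0.012162 = 0.019952 ≈ 0.0200


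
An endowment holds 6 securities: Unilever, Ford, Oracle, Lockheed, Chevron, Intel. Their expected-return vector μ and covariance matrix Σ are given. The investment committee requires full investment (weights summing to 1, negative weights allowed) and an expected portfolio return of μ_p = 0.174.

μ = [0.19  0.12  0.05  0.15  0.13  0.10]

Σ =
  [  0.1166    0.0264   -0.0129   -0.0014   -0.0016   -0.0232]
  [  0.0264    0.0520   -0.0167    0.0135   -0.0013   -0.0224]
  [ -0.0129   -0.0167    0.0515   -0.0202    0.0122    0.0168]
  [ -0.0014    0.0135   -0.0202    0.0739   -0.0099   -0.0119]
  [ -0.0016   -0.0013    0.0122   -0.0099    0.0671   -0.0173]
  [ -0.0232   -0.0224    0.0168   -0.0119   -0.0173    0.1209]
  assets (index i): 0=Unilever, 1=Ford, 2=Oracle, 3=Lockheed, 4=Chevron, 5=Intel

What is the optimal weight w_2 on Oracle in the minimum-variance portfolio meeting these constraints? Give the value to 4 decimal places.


u=Σ⁻¹μ = [1.8146  2.1936  2.0144  2.8751  2.5851  1.9548]
v=Σ⁻¹𝟙 = [9.7119  25.1057  29.4726  21.9983  17.4672  15.3557]
a=μᵀu=1.671541  b=𝟙ᵀu=13.437618  c=𝟙ᵀv=119.111359  D=ac−b²=18.529930
λ₁=(c·0.174−b)/D = (119.111359·0.174−13.437618)/18.529930 = 0.393297
λ₂=(a−b·0.174)/D = (1.671541−13.437618·0.174)/18.529930 = -0.035974
w* = 0.393297·u + -0.035974·v:
  w_0 = 0.393297·1.8146 + -0.035974·9.7119 = 0.3643  (Unilever)
  w_1 = 0.393297·2.1936 + -0.035974·25.1057 = -0.0404  (Ford)
  w_2 = 0.393297·2.0144 + -0.035974·29.4726 = -0.2680  (Oracle)
  w_3 = 0.393297·2.8751 + -0.035974·21.9983 = 0.3394  (Lockheed)
  w_4 = 0.393297·2.5851 + -0.035974·17.4672 = 0.3883  (Chevron)
  w_5 = 0.393297·1.9548 + -0.035974·15.3557 = 0.2164  (Intel)
Σw_i=1.0000  μᵀw=0.1740
σ²=wᵀΣw=λ₁·μ_p+λ₂ = 0.393297·0.174 + -0.035974 = 0.032459 ≈ 0.0325

-0.2680


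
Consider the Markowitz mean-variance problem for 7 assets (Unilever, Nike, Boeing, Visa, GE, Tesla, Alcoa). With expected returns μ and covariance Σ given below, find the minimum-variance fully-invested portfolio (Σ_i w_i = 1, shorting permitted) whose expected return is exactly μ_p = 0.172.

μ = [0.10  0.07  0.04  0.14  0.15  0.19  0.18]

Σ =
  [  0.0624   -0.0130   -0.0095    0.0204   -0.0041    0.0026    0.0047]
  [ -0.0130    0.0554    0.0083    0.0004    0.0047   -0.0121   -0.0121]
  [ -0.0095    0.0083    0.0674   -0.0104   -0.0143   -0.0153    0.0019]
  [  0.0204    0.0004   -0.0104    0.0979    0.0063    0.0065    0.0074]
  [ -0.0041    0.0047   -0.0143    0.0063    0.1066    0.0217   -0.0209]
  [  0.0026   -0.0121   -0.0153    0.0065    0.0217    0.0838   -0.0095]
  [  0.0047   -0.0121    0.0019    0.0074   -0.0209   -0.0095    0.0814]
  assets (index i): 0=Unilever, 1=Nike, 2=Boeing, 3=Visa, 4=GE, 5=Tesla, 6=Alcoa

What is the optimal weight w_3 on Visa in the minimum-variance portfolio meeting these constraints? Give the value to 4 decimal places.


0.0755

x=Σ⁻¹μ = [1.9198  2.6331  1.5149  0.6592  1.5802  2.7584  3.1242]
y=Σ⁻¹𝟙 = [22.0664  27.1112  21.2888  4.3695  11.7739  17.8448  19.2525]
a=μᵀx=1.852654  b=𝟙ᵀx=14.189728  c=𝟙ᵀy=123.706872  D=ac−b²=27.837638
λ₁=(c·0.172−b)/D = (123.706872·0.172−14.189728)/27.837638 = 0.254614
λ₂=(a−b·0.172)/D = (1.852654−14.189728·0.172)/27.837638 = -0.021122
w* = 0.254614·x + -0.021122·y:
  w_0 = 0.254614·1.9198 + -0.021122·22.0664 = 0.0227  (Unilever)
  w_1 = 0.254614·2.6331 + -0.021122·27.1112 = 0.0978  (Nike)
  w_2 = 0.254614·1.5149 + -0.021122·21.2888 = -0.0639  (Boeing)
  w_3 = 0.254614·0.6592 + -0.021122·4.3695 = 0.0755  (Visa)
  w_4 = 0.254614·1.5802 + -0.021122·11.7739 = 0.1536  (GE)
  w_5 = 0.254614·2.7584 + -0.021122·17.8448 = 0.3254  (Tesla)
  w_6 = 0.254614·3.1242 + -0.021122·19.2525 = 0.3888  (Alcoa)
Σw_i=1.0000  μᵀw=0.1720
σ²=wᵀΣw=λ₁·μ_p+λ₂ = 0.254614·0.172 + -0.021122 = 0.022672 ≈ 0.0227


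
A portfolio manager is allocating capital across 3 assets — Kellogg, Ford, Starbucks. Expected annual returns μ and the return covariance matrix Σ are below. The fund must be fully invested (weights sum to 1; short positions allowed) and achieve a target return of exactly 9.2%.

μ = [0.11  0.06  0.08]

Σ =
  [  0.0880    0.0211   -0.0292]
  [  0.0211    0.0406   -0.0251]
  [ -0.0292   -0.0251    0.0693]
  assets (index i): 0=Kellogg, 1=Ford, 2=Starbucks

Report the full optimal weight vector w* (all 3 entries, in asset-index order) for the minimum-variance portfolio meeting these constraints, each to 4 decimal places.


x=Σ⁻¹μ = [1.5792  2.2964  2.6515]
y=Σ⁻¹𝟙 = [13.3883  38.7603  34.1100]
a=μᵀx=0.523620  b=𝟙ᵀx=6.527126  c=𝟙ᵀy=86.258540  D=ac−b²=2.563301
λ₁=(c·0.092−b)/D = (86.258540·0.092−6.527126)/2.563301 = 0.549549
λ₂=(a−b·0.092)/D = (0.523620−6.527126·0.092)/2.563301 = -0.029991
w* = 0.549549·x + -0.029991·y:
  w_0 = 0.549549·1.5792 + -0.029991·13.3883 = 0.4663  (Kellogg)
  w_1 = 0.549549·2.2964 + -0.029991·38.7603 = 0.0995  (Ford)
  w_2 = 0.549549·2.6515 + -0.029991·34.1100 = 0.4342  (Starbucks)
Σw_i=1.0000  μᵀw=0.0920
σ²=wᵀΣw=λ₁·μ_p+λ₂ = 0.549549·0.092 + -0.029991 = 0.020568 ≈ 0.0206

0.4663  0.0995  0.4342


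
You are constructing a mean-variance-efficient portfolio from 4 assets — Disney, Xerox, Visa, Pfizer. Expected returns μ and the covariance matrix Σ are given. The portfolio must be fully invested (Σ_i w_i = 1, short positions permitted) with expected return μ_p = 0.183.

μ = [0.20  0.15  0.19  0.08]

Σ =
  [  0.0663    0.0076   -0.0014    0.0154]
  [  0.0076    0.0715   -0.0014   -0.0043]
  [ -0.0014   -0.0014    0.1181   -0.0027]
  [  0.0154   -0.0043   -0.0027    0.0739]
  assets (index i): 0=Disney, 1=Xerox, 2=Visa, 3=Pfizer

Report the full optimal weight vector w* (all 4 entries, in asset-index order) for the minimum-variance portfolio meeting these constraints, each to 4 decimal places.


0.4641  0.2582  0.2658  0.0119

u=Σ⁻¹μ = [2.6738  1.8885  1.6788  0.6966]
v=Σ⁻¹𝟙 = [10.8142  13.7599  9.0424  12.4092]
a=μᵀu=1.192723  b=𝟙ᵀu=6.937620  c=𝟙ᵀv=46.025739  D=ac−b²=6.765399
λ₁=(c·0.183−b)/D = (46.025739·0.183−6.937620)/6.765399 = 0.219513
λ₂=(a−b·0.183)/D = (1.192723−6.937620·0.183)/6.765399 = -0.011361
w* = 0.219513·u + -0.011361·v:
  w_0 = 0.219513·2.6738 + -0.011361·10.8142 = 0.4641  (Disney)
  w_1 = 0.219513·1.8885 + -0.011361·13.7599 = 0.2582  (Xerox)
  w_2 = 0.219513·1.6788 + -0.011361·9.0424 = 0.2658  (Visa)
  w_3 = 0.219513·0.6966 + -0.011361·12.4092 = 0.0119  (Pfizer)
Σw_i=1.0000  μᵀw=0.1830
σ²=wᵀΣw=λ₁·μ_p+λ₂ = 0.219513·0.183 + -0.011361 = 0.028810 ≈ 0.0288


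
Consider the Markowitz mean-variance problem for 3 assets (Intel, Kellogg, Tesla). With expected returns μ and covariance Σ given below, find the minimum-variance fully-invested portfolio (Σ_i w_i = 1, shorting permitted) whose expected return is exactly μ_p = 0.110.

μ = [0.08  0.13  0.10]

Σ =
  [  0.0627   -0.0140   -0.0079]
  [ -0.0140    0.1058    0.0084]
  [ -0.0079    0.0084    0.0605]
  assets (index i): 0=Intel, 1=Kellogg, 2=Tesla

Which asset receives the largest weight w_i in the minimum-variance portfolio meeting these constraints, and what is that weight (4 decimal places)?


x=Σ⁻¹μ = [1.7873  1.3301  1.7016]
y=Σ⁻¹𝟙 = [20.5864  10.7689  17.7219]
a=μᵀx=0.486063  b=𝟙ᵀx=4.819052  c=𝟙ᵀy=49.077144  D=ac−b²=0.631328
λ₁=(c·0.110−b)/D = (49.077144·0.110−4.819052)/0.631328 = 0.917801
λ₂=(a−b·0.110)/D = (0.486063−4.819052·0.110)/0.631328 = -0.069746
w* = 0.917801·x + -0.069746·y:
  w_0 = 0.917801·1.7873 + -0.069746·20.5864 = 0.2046  (Intel)
  w_1 = 0.917801·1.3301 + -0.069746·10.7689 = 0.4697  (Kellogg)
  w_2 = 0.917801·1.7016 + -0.069746·17.7219 = 0.3257  (Tesla)
Σw_i=1.0000  μᵀw=0.1100
σ²=wᵀΣw=λ₁·μ_p+λ₂ = 0.917801·0.110 + -0.069746 = 0.031212 ≈ 0.0312

Kellogg (0.4697)


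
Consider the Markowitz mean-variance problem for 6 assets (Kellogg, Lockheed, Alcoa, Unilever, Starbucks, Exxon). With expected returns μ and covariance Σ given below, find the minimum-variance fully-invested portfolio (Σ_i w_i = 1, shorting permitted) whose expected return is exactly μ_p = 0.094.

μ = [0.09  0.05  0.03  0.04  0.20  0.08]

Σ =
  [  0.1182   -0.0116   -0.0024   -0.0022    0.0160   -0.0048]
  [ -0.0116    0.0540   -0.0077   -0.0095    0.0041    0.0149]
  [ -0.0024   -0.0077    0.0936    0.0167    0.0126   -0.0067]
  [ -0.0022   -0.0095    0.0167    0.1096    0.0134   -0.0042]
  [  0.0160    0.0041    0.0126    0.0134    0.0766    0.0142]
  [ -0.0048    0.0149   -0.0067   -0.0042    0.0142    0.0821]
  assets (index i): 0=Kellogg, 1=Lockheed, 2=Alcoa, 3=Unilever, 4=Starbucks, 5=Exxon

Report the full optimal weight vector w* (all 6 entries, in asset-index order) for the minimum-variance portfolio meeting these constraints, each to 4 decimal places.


0.1473  0.2626  0.1101  0.0999  0.2492  0.1310

g=Σ⁻¹μ = [0.5476  0.7767  0.0909  0.1639  2.3225  0.4796]
h=Σ⁻¹𝟙 = [10.7116  21.0533  11.1195  9.2926  4.4567  9.5976]
a=μᵀg=0.600266  b=𝟙ᵀg=4.381146  c=𝟙ᵀh=66.231241  D=ac−b²=20.561948
λ₁=(c·0.094−b)/D = (66.231241·0.094−4.381146)/20.561948 = 0.089709
λ₂=(a−b·0.094)/D = (0.600266−4.381146·0.094)/20.561948 = 0.009164
w* = 0.089709·g + 0.009164·h:
  w_0 = 0.089709·0.5476 + 0.009164·10.7116 = 0.1473  (Kellogg)
  w_1 = 0.089709·0.7767 + 0.009164·21.0533 = 0.2626  (Lockheed)
  w_2 = 0.089709·0.0909 + 0.009164·11.1195 = 0.1101  (Alcoa)
  w_3 = 0.089709·0.1639 + 0.009164·9.2926 = 0.0999  (Unilever)
  w_4 = 0.089709·2.3225 + 0.009164·4.4567 = 0.2492  (Starbucks)
  w_5 = 0.089709·0.4796 + 0.009164·9.5976 = 0.1310  (Exxon)
Σw_i=1.0000  μᵀw=0.0940
σ²=wᵀΣw=λ₁·μ_p+λ₂ = 0.089709·0.094 + 0.009164 = 0.017597 ≈ 0.0176


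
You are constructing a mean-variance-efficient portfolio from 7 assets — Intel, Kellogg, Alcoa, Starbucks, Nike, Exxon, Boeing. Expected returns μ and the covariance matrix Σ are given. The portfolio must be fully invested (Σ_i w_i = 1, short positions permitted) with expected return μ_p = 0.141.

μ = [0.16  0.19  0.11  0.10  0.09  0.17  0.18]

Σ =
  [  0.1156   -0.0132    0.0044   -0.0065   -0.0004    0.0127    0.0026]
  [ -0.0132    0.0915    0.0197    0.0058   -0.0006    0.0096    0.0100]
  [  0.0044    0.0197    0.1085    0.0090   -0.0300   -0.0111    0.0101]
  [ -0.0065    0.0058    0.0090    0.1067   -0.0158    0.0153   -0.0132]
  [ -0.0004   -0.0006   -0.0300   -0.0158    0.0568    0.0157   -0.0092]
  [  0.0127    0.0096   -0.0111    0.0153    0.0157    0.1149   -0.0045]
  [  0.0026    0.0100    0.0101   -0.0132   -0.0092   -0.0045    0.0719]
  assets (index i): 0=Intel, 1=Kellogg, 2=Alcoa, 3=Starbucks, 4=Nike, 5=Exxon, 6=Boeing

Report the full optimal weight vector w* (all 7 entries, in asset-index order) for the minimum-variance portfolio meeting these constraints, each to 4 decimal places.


g=Σ⁻¹μ = [1.4614  1.5739  1.1631  1.4904  2.8613  0.8175  2.7593]
h=Σ⁻¹𝟙 = [9.0629  6.3006  13.7518  14.7943  31.1547  2.9683  17.6607]
a=μᵀg=1.702989  b=𝟙ᵀg=12.126742  c=𝟙ᵀh=95.693131  D=ac−b²=15.906459
λ₁=(c·0.141−b)/D = (95.693131·0.141−12.126742)/15.906459 = 0.085876
λ₂=(a−b·0.141)/D = (1.702989−12.126742·0.141)/15.906459 = -0.000433
w* = 0.085876·g + -0.000433·h:
  w_0 = 0.085876·1.4614 + -0.000433·9.0629 = 0.1216  (Intel)
  w_1 = 0.085876·1.5739 + -0.000433·6.3006 = 0.1324  (Kellogg)
  w_2 = 0.085876·1.1631 + -0.000433·13.7518 = 0.0939  (Alcoa)
  w_3 = 0.085876·1.4904 + -0.000433·14.7943 = 0.1216  (Starbucks)
  w_4 = 0.085876·2.8613 + -0.000433·31.1547 = 0.2322  (Nike)
  w_5 = 0.085876·0.8175 + -0.000433·2.9683 = 0.0689  (Exxon)
  w_6 = 0.085876·2.7593 + -0.000433·17.6607 = 0.2293  (Boeing)
Σw_i=1.0000  μᵀw=0.1410
σ²=wᵀΣw=λ₁·μ_p+λ₂ = 0.085876·0.141 + -0.000433 = 0.011676 ≈ 0.0117

0.1216  0.1324  0.0939  0.1216  0.2322  0.0689  0.2293


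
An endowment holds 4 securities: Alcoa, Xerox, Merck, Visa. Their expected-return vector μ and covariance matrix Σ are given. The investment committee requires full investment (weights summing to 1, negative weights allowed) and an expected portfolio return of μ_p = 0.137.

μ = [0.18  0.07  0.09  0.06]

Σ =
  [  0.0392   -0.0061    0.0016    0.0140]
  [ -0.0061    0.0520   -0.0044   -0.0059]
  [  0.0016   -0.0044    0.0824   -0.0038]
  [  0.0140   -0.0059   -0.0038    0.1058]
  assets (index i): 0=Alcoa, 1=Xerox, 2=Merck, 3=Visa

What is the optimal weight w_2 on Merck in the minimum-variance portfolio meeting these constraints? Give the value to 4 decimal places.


0.1414

p=Σ⁻¹μ = [4.8317  2.0159  1.1098  0.0800]
q=Σ⁻¹𝟙 = [25.9436  24.2896  13.2912  7.8507]
a=μᵀp=1.115493  b=𝟙ᵀp=8.037375  c=𝟙ᵀq=71.375112  D=ac−b²=15.019073
λ₁=(c·0.137−b)/D = (71.375112·0.137−8.037375)/15.019073 = 0.115920
λ₂=(a−b·0.137)/D = (1.115493−8.037375·0.137)/15.019073 = 0.000957
w* = 0.115920·p + 0.000957·q:
  w_0 = 0.115920·4.8317 + 0.000957·25.9436 = 0.5849  (Alcoa)
  w_1 = 0.115920·2.0159 + 0.000957·24.2896 = 0.2569  (Xerox)
  w_2 = 0.115920·1.1098 + 0.000957·13.2912 = 0.1414  (Merck)
  w_3 = 0.115920·0.0800 + 0.000957·7.8507 = 0.0168  (Visa)
Σw_i=1.0000  μᵀw=0.1370
σ²=wᵀΣw=λ₁·μ_p+λ₂ = 0.115920·0.137 + 0.000957 = 0.016838 ≈ 0.0168


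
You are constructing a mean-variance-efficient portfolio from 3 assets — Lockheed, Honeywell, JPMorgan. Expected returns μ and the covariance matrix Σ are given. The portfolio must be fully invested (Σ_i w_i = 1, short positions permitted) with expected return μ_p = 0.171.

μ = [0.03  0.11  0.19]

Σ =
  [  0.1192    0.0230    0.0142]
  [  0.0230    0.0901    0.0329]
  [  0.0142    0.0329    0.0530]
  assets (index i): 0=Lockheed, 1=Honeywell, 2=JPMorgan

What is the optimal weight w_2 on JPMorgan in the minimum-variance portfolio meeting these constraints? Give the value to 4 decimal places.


p=Σ⁻¹μ = [-0.1714  -0.0791  3.6799]
q=Σ⁻¹𝟙 = [5.8206  4.2579  14.6653]
a=μᵀp=0.685345  b=𝟙ᵀp=3.429399  c=𝟙ᵀq=24.743861  D=ac−b²=5.197291
λ₁=(c·0.171−b)/D = (24.743861·0.171−3.429399)/5.197291 = 0.154273
λ₂=(a−b·0.171)/D = (0.685345−3.429399·0.171)/5.197291 = 0.019032
w* = 0.154273·p + 0.019032·q:
  w_0 = 0.154273·-0.1714 + 0.019032·5.8206 = 0.0843  (Lockheed)
  w_1 = 0.154273·-0.0791 + 0.019032·4.2579 = 0.0688  (Honeywell)
  w_2 = 0.154273·3.6799 + 0.019032·14.6653 = 0.8468  (JPMorgan)
Σw_i=1.0000  μᵀw=0.1710
σ²=wᵀΣw=λ₁·μ_p+λ₂ = 0.154273·0.171 + 0.019032 = 0.045413 ≈ 0.0454

0.8468


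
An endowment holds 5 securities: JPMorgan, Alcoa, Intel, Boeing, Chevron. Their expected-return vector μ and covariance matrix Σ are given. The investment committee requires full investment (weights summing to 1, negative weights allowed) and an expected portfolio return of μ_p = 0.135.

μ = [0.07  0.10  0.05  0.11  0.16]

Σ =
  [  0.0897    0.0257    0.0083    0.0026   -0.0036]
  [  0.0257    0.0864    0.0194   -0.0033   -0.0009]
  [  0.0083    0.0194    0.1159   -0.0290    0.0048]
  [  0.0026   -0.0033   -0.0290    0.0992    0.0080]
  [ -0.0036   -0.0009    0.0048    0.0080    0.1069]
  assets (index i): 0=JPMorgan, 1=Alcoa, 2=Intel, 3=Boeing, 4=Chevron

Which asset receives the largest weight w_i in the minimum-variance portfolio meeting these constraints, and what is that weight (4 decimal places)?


p=Σ⁻¹μ = [0.4835  0.9681  0.4639  1.1500  1.4143]
q=Σ⁻¹𝟙 = [8.0748  7.5949  9.4912  12.2229  8.3495]
a=μᵀp=0.506628  b=𝟙ᵀp=4.479733  c=𝟙ᵀq=45.733356  D=ac−b²=3.101806
λ₁=(c·0.135−b)/D = (45.733356·0.135−4.479733)/3.101806 = 0.546220
λ₂=(a−b·0.135)/D = (0.506628−4.479733·0.135)/3.101806 = -0.031638
w* = 0.546220·p + -0.031638·q:
  w_0 = 0.546220·0.4835 + -0.031638·8.0748 = 0.0086  (JPMorgan)
  w_1 = 0.546220·0.9681 + -0.031638·7.5949 = 0.2885  (Alcoa)
  w_2 = 0.546220·0.4639 + -0.031638·9.4912 = -0.0469  (Intel)
  w_3 = 0.546220·1.1500 + -0.031638·12.2229 = 0.2414  (Boeing)
  w_4 = 0.546220·1.4143 + -0.031638·8.3495 = 0.5083  (Chevron)
Σw_i=1.0000  μᵀw=0.1350
σ²=wᵀΣw=λ₁·μ_p+λ₂ = 0.546220·0.135 + -0.031638 = 0.042102 ≈ 0.0421

Chevron (0.5083)


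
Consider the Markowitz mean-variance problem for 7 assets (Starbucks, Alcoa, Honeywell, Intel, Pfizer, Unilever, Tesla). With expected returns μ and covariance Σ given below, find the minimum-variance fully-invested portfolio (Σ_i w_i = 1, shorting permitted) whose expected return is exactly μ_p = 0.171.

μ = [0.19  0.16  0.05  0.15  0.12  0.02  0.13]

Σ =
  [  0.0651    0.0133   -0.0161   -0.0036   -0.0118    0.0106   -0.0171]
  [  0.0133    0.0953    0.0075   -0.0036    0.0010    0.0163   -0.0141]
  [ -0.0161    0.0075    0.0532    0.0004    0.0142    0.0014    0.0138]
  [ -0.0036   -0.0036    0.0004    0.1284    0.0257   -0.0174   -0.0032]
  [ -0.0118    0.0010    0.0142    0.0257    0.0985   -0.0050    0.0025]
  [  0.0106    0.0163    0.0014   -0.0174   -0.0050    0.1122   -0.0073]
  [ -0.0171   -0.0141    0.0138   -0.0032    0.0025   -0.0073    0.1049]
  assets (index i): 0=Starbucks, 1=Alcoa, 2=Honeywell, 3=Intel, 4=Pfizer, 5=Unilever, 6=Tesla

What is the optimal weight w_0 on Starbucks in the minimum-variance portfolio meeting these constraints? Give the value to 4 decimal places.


g=Σ⁻¹μ = [3.6642  1.4016  1.0460  1.1189  1.1504  -0.0367  1.8915]
h=Σ⁻¹𝟙 = [22.5655  6.4970  19.1518  8.3454  7.9499  8.0395  12.1897]
a=μᵀg=1.523785  b=𝟙ᵀg=10.235799  c=𝟙ᵀh=84.738819  D=ac−b²=24.352201
λ₁=(c·0.171−b)/D = (84.738819·0.171−10.235799)/24.352201 = 0.174709
λ₂=(a−b·0.171)/D = (1.523785−10.235799·0.171)/24.352201 = -0.009302
w* = 0.174709·g + -0.009302·h:
  w_0 = 0.174709·3.6642 + -0.009302·22.5655 = 0.4302  (Starbucks)
  w_1 = 0.174709·1.4016 + -0.009302·6.4970 = 0.1844  (Alcoa)
  w_2 = 0.174709·1.0460 + -0.009302·19.1518 = 0.0046  (Honeywell)
  w_3 = 0.174709·1.1189 + -0.009302·8.3454 = 0.1178  (Intel)
  w_4 = 0.174709·1.1504 + -0.009302·7.9499 = 0.1270  (Pfizer)
  w_5 = 0.174709·-0.0367 + -0.009302·8.0395 = -0.0812  (Unilever)
  w_6 = 0.174709·1.8915 + -0.009302·12.1897 = 0.2171  (Tesla)
Σw_i=1.0000  μᵀw=0.1710
σ²=wᵀΣw=λ₁·μ_p+λ₂ = 0.174709·0.171 + -0.009302 = 0.020573 ≈ 0.0206

0.4302


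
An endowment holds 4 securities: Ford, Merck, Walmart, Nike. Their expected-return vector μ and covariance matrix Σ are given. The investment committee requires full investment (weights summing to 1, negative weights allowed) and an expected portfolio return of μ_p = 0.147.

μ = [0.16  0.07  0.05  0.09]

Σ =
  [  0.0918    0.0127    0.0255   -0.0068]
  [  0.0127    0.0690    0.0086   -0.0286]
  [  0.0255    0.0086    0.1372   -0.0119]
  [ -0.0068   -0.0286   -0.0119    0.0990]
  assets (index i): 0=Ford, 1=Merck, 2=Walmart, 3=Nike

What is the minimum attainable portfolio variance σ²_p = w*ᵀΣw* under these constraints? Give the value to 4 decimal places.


0.0571

x=Σ⁻¹μ = [1.6416  1.2818  0.1008  1.4043]
y=Σ⁻¹𝟙 = [7.7804  19.3268  6.1015  16.9521]
a=μᵀx=0.483810  b=𝟙ᵀx=4.428495  c=𝟙ᵀy=50.160714  D=ac−b²=4.656670
λ₁=(c·0.147−b)/D = (50.160714·0.147−4.428495)/4.656670 = 0.632454
λ₂=(a−b·0.147)/D = (0.483810−4.428495·0.147)/4.656670 = -0.035901
w* = 0.632454·x + -0.035901·y:
  w_0 = 0.632454·1.6416 + -0.035901·7.7804 = 0.7589  (Ford)
  w_1 = 0.632454·1.2818 + -0.035901·19.3268 = 0.1169  (Merck)
  w_2 = 0.632454·0.1008 + -0.035901·6.1015 = -0.1553  (Walmart)
  w_3 = 0.632454·1.4043 + -0.035901·16.9521 = 0.2795  (Nike)
Σw_i=1.0000  μᵀw=0.1470
σ²=wᵀΣw=λ₁·μ_p+λ₂ = 0.632454·0.147 + -0.035901 = 0.057070 ≈ 0.0571


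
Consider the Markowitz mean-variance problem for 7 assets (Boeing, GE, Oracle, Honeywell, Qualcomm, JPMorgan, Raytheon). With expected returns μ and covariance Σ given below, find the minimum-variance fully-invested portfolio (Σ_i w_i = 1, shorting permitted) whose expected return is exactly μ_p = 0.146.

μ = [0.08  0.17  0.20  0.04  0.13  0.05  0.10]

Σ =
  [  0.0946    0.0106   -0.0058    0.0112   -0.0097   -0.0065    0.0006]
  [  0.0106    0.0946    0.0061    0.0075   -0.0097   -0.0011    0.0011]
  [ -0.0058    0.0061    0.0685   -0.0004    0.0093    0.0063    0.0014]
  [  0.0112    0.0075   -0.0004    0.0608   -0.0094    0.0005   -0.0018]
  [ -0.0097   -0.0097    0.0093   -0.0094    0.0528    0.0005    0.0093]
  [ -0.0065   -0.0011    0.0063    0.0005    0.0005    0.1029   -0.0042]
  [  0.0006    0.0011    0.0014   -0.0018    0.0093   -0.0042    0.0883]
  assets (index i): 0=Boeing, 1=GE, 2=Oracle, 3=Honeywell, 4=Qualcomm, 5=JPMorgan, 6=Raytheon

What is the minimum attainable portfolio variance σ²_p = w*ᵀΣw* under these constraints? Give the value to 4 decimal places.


0.0163

p=Σ⁻¹μ = [1.0033  1.7236  2.4585  0.6844  2.5004  0.4359  0.8366]
q=Σ⁻¹𝟙 = [11.0461  9.5778  10.6604  16.9154  22.1010  10.0621  9.4573]
a=μᵀp=1.322848  b=𝟙ᵀp=9.642578  c=𝟙ᵀq=89.820083  D=ac−b²=25.838989
λ₁=(c·0.146−b)/D = (89.820083·0.146−9.642578)/25.838989 = 0.134338
λ₂=(a−b·0.146)/D = (1.322848−9.642578·0.146)/25.838989 = -0.003288
w* = 0.134338·p + -0.003288·q:
  w_0 = 0.134338·1.0033 + -0.003288·11.0461 = 0.0985  (Boeing)
  w_1 = 0.134338·1.7236 + -0.003288·9.5778 = 0.2000  (GE)
  w_2 = 0.134338·2.4585 + -0.003288·10.6604 = 0.2952  (Oracle)
  w_3 = 0.134338·0.6844 + -0.003288·16.9154 = 0.0363  (Honeywell)
  w_4 = 0.134338·2.5004 + -0.003288·22.1010 = 0.2632  (Qualcomm)
  w_5 = 0.134338·0.4359 + -0.003288·10.0621 = 0.0255  (JPMorgan)
  w_6 = 0.134338·0.8366 + -0.003288·9.4573 = 0.0813  (Raytheon)
Σw_i=1.0000  μᵀw=0.1460
σ²=wᵀΣw=λ₁·μ_p+λ₂ = 0.134338·0.146 + -0.003288 = 0.016325 ≈ 0.0163


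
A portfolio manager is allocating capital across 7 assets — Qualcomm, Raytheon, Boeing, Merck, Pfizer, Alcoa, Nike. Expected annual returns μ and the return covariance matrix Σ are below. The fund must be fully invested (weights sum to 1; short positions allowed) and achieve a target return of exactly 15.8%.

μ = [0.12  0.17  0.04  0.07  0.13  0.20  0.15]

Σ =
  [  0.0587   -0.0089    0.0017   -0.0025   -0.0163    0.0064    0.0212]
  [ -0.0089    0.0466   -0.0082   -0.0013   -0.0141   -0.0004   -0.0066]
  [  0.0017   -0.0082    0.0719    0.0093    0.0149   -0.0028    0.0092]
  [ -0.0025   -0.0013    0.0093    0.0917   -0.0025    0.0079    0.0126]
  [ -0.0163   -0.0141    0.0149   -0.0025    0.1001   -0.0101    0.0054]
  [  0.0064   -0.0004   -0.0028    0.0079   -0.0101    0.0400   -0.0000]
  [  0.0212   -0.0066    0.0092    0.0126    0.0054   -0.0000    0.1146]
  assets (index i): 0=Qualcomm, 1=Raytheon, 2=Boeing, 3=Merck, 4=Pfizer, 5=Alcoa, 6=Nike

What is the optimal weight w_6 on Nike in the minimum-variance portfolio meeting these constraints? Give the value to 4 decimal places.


0.0490

u=Σ⁻¹μ = [2.7640  5.3349  0.5422  0.3595  2.9170  5.3146  0.8843]
v=Σ⁻¹𝟙 = [23.7192  35.0894  12.7485  8.5994  19.5158  25.6776  3.4705]
a=μᵀu=2.860248  b=𝟙ᵀu=18.116553  c=𝟙ᵀv=128.820439  D=ac−b²=40.248920
λ₁=(c·0.158−b)/D = (128.820439·0.158−18.116553)/40.248920 = 0.055581
λ₂=(a−b·0.158)/D = (2.860248−18.116553·0.158)/40.248920 = -0.000054
w* = 0.055581·u + -0.000054·v:
  w_0 = 0.055581·2.7640 + -0.000054·23.7192 = 0.1523  (Qualcomm)
  w_1 = 0.055581·5.3349 + -0.000054·35.0894 = 0.2946  (Raytheon)
  w_2 = 0.055581·0.5422 + -0.000054·12.7485 = 0.0295  (Boeing)
  w_3 = 0.055581·0.3595 + -0.000054·8.5994 = 0.0195  (Merck)
  w_4 = 0.055581·2.9170 + -0.000054·19.5158 = 0.1611  (Pfizer)
  w_5 = 0.055581·5.3146 + -0.000054·25.6776 = 0.2940  (Alcoa)
  w_6 = 0.055581·0.8843 + -0.000054·3.4705 = 0.0490  (Nike)
Σw_i=1.0000  μᵀw=0.1580
σ²=wᵀΣw=λ₁·μ_p+λ₂ = 0.055581·0.158 + -0.000054 = 0.008728 ≈ 0.0087


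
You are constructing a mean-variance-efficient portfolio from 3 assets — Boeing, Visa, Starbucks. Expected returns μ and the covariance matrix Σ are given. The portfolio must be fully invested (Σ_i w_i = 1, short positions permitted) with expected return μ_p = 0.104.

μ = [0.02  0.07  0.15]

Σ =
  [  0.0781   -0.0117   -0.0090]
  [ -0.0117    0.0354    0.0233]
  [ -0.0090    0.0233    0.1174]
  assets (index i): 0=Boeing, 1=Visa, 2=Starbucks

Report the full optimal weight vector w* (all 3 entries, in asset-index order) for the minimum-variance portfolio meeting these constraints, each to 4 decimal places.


0.1024  0.4086  0.4890

p=Σ⁻¹μ = [0.5990  1.5002  1.0259]
q=Σ⁻¹𝟙 = [17.9860  31.8382  3.5779]
a=μᵀp=0.270873  b=𝟙ᵀp=3.125077  c=𝟙ᵀq=53.402084  D=ac−b²=4.699096
λ₁=(c·0.104−b)/D = (53.402084·0.104−3.125077)/4.699096 = 0.516853
λ₂=(a−b·0.104)/D = (0.270873−3.125077·0.104)/4.699096 = -0.011520
w* = 0.516853·p + -0.011520·q:
  w_0 = 0.516853·0.5990 + -0.011520·17.9860 = 0.1024  (Boeing)
  w_1 = 0.516853·1.5002 + -0.011520·31.8382 = 0.4086  (Visa)
  w_2 = 0.516853·1.0259 + -0.011520·3.5779 = 0.4890  (Starbucks)
Σw_i=1.0000  μᵀw=0.1040
σ²=wᵀΣw=λ₁·μ_p+λ₂ = 0.516853·0.104 + -0.011520 = 0.042232 ≈ 0.0422


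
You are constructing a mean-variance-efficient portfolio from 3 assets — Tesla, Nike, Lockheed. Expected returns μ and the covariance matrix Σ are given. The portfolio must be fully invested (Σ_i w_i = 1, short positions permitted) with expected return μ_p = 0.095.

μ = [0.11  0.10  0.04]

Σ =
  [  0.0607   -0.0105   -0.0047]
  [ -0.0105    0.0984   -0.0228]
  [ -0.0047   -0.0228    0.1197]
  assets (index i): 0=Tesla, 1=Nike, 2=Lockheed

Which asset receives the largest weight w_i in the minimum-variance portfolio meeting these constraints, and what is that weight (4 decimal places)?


g=Σ⁻¹μ = [2.1072  1.3995  0.6835]
h=Σ⁻¹𝟙 = [20.0135  15.0816  12.0127]
a=μᵀg=0.399079  b=𝟙ᵀg=4.190152  c=𝟙ᵀh=47.107814  D=ac−b²=1.242350
λ₁=(c·0.095−b)/D = (47.107814·0.095−4.190152)/1.242350 = 0.229477
λ₂=(a−b·0.095)/D = (0.399079−4.190152·0.095)/1.242350 = 0.000816
w* = 0.229477·g + 0.000816·h:
  w_0 = 0.229477·2.1072 + 0.000816·20.0135 = 0.4999  (Tesla)
  w_1 = 0.229477·1.3995 + 0.000816·15.0816 = 0.3335  (Nike)
  w_2 = 0.229477·0.6835 + 0.000816·12.0127 = 0.1666  (Lockheed)
Σw_i=1.0000  μᵀw=0.0950
σ²=wᵀΣw=λ₁·μ_p+λ₂ = 0.229477·0.095 + 0.000816 = 0.022617 ≈ 0.0226

Tesla (0.4999)
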